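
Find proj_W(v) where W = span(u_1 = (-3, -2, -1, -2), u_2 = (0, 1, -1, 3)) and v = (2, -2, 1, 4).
proj_W(v) = (174/149, 201/149, -27/149, 371/149)

Set up U = [u_1 | ... | u_2] ∈ R^(4×2). The projector onto W = col(U) is P = U (U^T U)^(-1) U^T.
Compute U^T U =
  [18, -7]
  [-7, 11],
and U^T v = (-11, 9).
Solve U^T U · c = U^T v for the coefficients: c = (-58/149, 85/149). The projection is proj_W(v) = U c.
Check: (v - proj_W(v)) · u_1 = 0  (should be 0).
Check: (v - proj_W(v)) · u_2 = 0  (should be 0).
Result: proj_W(v) = (174/149, 201/149, -27/149, 371/149).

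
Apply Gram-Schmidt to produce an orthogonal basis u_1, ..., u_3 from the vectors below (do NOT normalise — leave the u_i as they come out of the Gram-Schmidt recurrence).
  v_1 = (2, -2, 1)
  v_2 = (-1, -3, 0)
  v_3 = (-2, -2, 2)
Orthogonal basis:
  u_1 = (2, -2, 1)
  u_2 = (-17/9, -19/9, -4/9)
  u_3 = (-30/37, 10/37, 80/37)

Apply the Gram-Schmidt recurrence
  u_1 = v_1
  u_i = v_i − Σ_{j<i} ((v_i · u_j) / (u_j · u_j)) · u_j.

Step by step this gives:
  u_1 = (2, -2, 1)
  u_2 = (-17/9, -19/9, -4/9)
  u_3 = (-30/37, 10/37, 80/37)

Orthogonality check:
  u_2 · u_1 = 0 (should be 0)
  u_3 · u_1 = 0 (should be 0)
  u_3 · u_2 = 0 (should be 0)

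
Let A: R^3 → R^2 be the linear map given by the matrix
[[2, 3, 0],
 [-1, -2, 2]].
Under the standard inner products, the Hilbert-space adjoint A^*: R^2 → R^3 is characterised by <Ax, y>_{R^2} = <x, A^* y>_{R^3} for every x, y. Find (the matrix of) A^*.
A^* = A^T =
[[2, -1],
 [3, -2],
 [0, 2]]

For real matrices with standard dot products, the defining identity <Ax, y> = <x, A^* y> gives (Ax)^T y = x^T (A^*) y, i.e. x^T A^T y = x^T (A^*) y. Since this holds for all x, y, we must have A^* = A^T. Therefore
A^* =
[[2, -1],
 [3, -2],
 [0, 2]].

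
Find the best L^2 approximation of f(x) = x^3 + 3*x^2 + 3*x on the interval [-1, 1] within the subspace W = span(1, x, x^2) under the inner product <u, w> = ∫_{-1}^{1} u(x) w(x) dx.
g(x) = 3*x^2 + 18*x/5

The best approximation g ∈ W is the orthogonal projection of f onto W. Writing g = a_0 + a_1 x + a_2 x^2, the coefficients solve the normal equations G · a = b where
  G_{ij} = <φ_i, φ_j> and b_i = <f, φ_i>, with φ_0 = 1, φ_1 = x, φ_2 = x^2.
G =
  [2, 0, 2/3]
  [0, 2/3, 0]
  [2/3, 0, 2/5],
b = (2, 12/5, 6/5).
Solving gives a_0 = 0, a_1 = 18/5, a_2 = 3, so
  g(x) = 3*x^2 + 18*x/5.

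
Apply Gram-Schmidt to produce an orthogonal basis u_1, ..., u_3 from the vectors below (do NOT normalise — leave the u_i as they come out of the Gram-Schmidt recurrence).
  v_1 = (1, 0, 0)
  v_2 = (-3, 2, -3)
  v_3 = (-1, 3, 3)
Orthogonal basis:
  u_1 = (1, 0, 0)
  u_2 = (0, 2, -3)
  u_3 = (0, 45/13, 30/13)

Apply the Gram-Schmidt recurrence
  u_1 = v_1
  u_i = v_i − Σ_{j<i} ((v_i · u_j) / (u_j · u_j)) · u_j.

Step by step this gives:
  u_1 = (1, 0, 0)
  u_2 = (0, 2, -3)
  u_3 = (0, 45/13, 30/13)

Orthogonality check:
  u_2 · u_1 = 0 (should be 0)
  u_3 · u_1 = 0 (should be 0)
  u_3 · u_2 = 0 (should be 0)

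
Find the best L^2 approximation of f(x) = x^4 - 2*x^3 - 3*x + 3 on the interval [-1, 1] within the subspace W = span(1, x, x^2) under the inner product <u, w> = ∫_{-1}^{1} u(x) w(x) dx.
g(x) = 6*x^2/7 - 21*x/5 + 102/35

The best approximation g ∈ W is the orthogonal projection of f onto W. Writing g = a_0 + a_1 x + a_2 x^2, the coefficients solve the normal equations G · a = b where
  G_{ij} = <φ_i, φ_j> and b_i = <f, φ_i>, with φ_0 = 1, φ_1 = x, φ_2 = x^2.
G =
  [2, 0, 2/3]
  [0, 2/3, 0]
  [2/3, 0, 2/5],
b = (32/5, -14/5, 16/7).
Solving gives a_0 = 102/35, a_1 = -21/5, a_2 = 6/7, so
  g(x) = 6*x^2/7 - 21*x/5 + 102/35.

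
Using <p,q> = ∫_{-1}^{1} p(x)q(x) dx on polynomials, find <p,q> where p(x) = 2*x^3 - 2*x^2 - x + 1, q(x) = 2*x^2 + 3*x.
<p,q> = 2/15

Expand the product: p(x)·q(x) = 4*x^5 + 2*x^4 - 8*x^3 - x^2 + 3*x.
∫_{-1}^{1} of each monomial x^k gives [2/(k+1) if k even, 0 if k odd]. Integrating term-by-term (or equivalently evaluating the antiderivative F(x) = 2*x^6/3 + 2*x^5/5 - 2*x^4 - x^3/3 + 3*x^2/2 at the endpoints):
  F(1) − F(−1) = 7/30 − (1/10) = 2/15.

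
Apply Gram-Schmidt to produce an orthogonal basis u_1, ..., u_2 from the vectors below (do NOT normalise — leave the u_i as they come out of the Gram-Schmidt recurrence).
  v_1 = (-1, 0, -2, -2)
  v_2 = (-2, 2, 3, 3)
Orthogonal basis:
  u_1 = (-1, 0, -2, -2)
  u_2 = (-28/9, 2, 7/9, 7/9)

Apply the Gram-Schmidt recurrence
  u_1 = v_1
  u_i = v_i − Σ_{j<i} ((v_i · u_j) / (u_j · u_j)) · u_j.

Step by step this gives:
  u_1 = (-1, 0, -2, -2)
  u_2 = (-28/9, 2, 7/9, 7/9)

Orthogonality check:
  u_2 · u_1 = 0 (should be 0)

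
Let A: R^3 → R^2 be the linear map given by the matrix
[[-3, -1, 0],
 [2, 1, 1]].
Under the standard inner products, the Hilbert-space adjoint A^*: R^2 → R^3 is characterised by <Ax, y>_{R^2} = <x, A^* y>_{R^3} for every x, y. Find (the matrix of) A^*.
A^* = A^T =
[[-3, 2],
 [-1, 1],
 [0, 1]]

For real matrices with standard dot products, the defining identity <Ax, y> = <x, A^* y> gives (Ax)^T y = x^T (A^*) y, i.e. x^T A^T y = x^T (A^*) y. Since this holds for all x, y, we must have A^* = A^T. Therefore
A^* =
[[-3, 2],
 [-1, 1],
 [0, 1]].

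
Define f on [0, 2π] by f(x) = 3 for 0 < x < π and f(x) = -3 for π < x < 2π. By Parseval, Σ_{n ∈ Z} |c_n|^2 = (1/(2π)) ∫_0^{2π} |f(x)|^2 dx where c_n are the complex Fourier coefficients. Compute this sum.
Σ |c_n|^2 = 9

Parseval equates the L^2 energy of f (normalised by 1/(2π)) with the ℓ^2 sum of its Fourier coefficients: (1/(2π)) ∫_0^{2π} |f|^2 = Σ |c_n|^2.
Compute the left side: (1/(2π)) [∫_0^π 3^2 dx + ∫_π^{2π} (-3)^2 dx] = (1/(2π)) · (9π + 9π) = (9 + 9)/2 = 9.
So Σ_{n ∈ Z} |c_n|^2 = 9.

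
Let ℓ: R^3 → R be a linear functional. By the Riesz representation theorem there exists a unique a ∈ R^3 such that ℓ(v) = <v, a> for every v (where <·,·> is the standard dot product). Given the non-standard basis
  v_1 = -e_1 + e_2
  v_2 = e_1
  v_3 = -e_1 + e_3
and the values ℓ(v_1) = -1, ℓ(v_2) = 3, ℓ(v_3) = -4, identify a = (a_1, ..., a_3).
a = (3, 2, -1)

Write a = (a_1, ..., a_3) in the standard basis. For each basis vector v_i, ℓ(v_i) = <v_i, a> is a linear equation in the a_j's. Collect the n equations into a matrix system V a = ℓ, where row i of V is v_i (expressed in the standard basis). Since V is invertible (lower-triangular with 1s on the diagonal, up to permutation), solve by back-substitution:
  V =
[[-1, 1, 0],
 [1, 0, 0],
 [-1, 0, 1]]
  V a = (-1, 3, -4)
Solving gives a = (3, 2, -1).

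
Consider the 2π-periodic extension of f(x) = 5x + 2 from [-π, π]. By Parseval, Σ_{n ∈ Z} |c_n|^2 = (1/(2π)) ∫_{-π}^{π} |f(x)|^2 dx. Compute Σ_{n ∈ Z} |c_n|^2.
Σ |c_n|^2 = 25π^2/3 + 4

Expand and integrate term by term over [-π, π]:
  ∫ (5x)^2 dx = 25·(2π^3/3); ∫ 2·5·(2)·x dx = 0 (odd integrand); ∫ 2^2 dx = 4·2π.
So (1/(2π)) ∫_{-π}^{π} (5x + 2)^2 dx = 25π^2/3 + 4 = 25π^2/3 + 4.
Parseval ⇒ Σ |c_n|^2 = 25π^2/3 + 4.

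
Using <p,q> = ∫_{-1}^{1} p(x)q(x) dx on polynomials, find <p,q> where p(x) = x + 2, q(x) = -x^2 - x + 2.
<p,q> = 6

Expand the product: p(x)·q(x) = -x^3 - 3*x^2 + 4.
∫_{-1}^{1} of each monomial x^k gives [2/(k+1) if k even, 0 if k odd]. Integrating term-by-term (or equivalently evaluating the antiderivative F(x) = -x^4/4 - x^3 + 4*x at the endpoints):
  F(1) − F(−1) = 11/4 − (-13/4) = 6.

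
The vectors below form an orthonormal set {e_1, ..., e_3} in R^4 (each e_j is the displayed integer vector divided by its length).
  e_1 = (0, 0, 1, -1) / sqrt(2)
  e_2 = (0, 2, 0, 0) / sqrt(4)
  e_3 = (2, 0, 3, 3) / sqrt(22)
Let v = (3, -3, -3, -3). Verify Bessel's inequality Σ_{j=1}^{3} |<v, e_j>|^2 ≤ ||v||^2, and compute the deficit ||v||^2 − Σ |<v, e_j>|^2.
Σ |<v, e_j>|^2 = 171/11; ||v||^2 = 36; deficit = 225/11

Write each e_j = u_j / sqrt(<u_j, u_j>) where u_j is the displayed integer vector. Then <v, e_j> = <v, u_j> / sqrt(<u_j, u_j>), so |<v, e_j>|^2 = <v, u_j>^2 / <u_j, u_j>.
Coefficients: <v, e_1> = 0/sqrt(2), <v, e_2> = -6/sqrt(4), <v, e_3> = -12/sqrt(22).
Square and sum: Σ |<v, e_j>|^2 = 171/11.
Compute ||v||^2 = v·v = 36.
Deficit = 36 − 171/11 = 225/11 ≥ 0, confirming Bessel's inequality. (The deficit equals ||v − Σ <v,e_j> e_j||^2, the squared distance from v to span{e_j}.)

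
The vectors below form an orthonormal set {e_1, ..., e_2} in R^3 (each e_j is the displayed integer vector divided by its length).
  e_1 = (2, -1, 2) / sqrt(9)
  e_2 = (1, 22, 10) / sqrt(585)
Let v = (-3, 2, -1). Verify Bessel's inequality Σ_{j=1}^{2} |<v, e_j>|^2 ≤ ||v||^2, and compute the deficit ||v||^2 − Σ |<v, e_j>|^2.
Σ |<v, e_j>|^2 = 829/65; ||v||^2 = 14; deficit = 81/65

Write each e_j = u_j / sqrt(<u_j, u_j>) where u_j is the displayed integer vector. Then <v, e_j> = <v, u_j> / sqrt(<u_j, u_j>), so |<v, e_j>|^2 = <v, u_j>^2 / <u_j, u_j>.
Coefficients: <v, e_1> = -10/sqrt(9), <v, e_2> = 31/sqrt(585).
Square and sum: Σ |<v, e_j>|^2 = 829/65.
Compute ||v||^2 = v·v = 14.
Deficit = 14 − 829/65 = 81/65 ≥ 0, confirming Bessel's inequality. (The deficit equals ||v − Σ <v,e_j> e_j||^2, the squared distance from v to span{e_j}.)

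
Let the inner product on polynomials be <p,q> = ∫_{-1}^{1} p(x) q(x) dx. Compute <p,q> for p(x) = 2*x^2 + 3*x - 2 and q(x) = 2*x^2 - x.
<p,q> = -46/15

Expand the product: p(x)·q(x) = 4*x^4 + 4*x^3 - 7*x^2 + 2*x.
∫_{-1}^{1} of each monomial x^k gives [2/(k+1) if k even, 0 if k odd]. Integrating term-by-term (or equivalently evaluating the antiderivative F(x) = 4*x^5/5 + x^4 - 7*x^3/3 + x^2 at the endpoints):
  F(1) − F(−1) = 7/15 − (53/15) = -46/15.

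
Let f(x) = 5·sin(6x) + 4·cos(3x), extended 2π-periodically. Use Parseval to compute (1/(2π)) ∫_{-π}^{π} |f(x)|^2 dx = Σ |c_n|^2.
Σ |c_n|^2 = 41/2

Expand |f|^2 and use orthogonality of {sin(nx), cos(mx)} on [-π, π]:
  ∫_{-π}^{π} sin(nx)^2 dx = π, ∫ cos(mx)^2 dx = π, and cross terms integrate to 0.
So ∫_{-π}^{π} f(x)^2 dx = 5^2 · π + 4^2 · π = (25 + 16)π.
Divide by 2π: (25 + 16)/2 = 41/2.
By Parseval, this equals Σ |c_n|^2.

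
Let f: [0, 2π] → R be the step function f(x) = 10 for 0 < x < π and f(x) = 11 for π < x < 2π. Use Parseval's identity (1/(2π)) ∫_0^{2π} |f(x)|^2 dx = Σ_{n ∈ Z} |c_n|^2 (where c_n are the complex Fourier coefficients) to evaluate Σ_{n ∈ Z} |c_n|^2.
Σ |c_n|^2 = 221/2

Parseval equates the L^2 energy of f (normalised by 1/(2π)) with the ℓ^2 sum of its Fourier coefficients: (1/(2π)) ∫_0^{2π} |f|^2 = Σ |c_n|^2.
Compute the left side: (1/(2π)) [∫_0^π 10^2 dx + ∫_π^{2π} 11^2 dx] = (1/(2π)) · (100π + 121π) = (100 + 121)/2 = 221/2.
So Σ_{n ∈ Z} |c_n|^2 = 221/2.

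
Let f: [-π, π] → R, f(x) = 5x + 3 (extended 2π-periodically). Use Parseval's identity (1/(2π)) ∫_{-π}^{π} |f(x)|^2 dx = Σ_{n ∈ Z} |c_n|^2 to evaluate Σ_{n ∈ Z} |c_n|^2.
Σ |c_n|^2 = 25π^2/3 + 9

Expand and integrate term by term over [-π, π]:
  ∫ (5x)^2 dx = 25·(2π^3/3); ∫ 2·5·(3)·x dx = 0 (odd integrand); ∫ 3^2 dx = 9·2π.
So (1/(2π)) ∫_{-π}^{π} (5x + 3)^2 dx = 25π^2/3 + 9 = 25π^2/3 + 9.
Parseval ⇒ Σ |c_n|^2 = 25π^2/3 + 9.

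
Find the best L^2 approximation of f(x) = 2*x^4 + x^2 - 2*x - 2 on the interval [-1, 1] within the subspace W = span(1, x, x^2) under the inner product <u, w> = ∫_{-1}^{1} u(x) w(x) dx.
g(x) = 19*x^2/7 - 2*x - 76/35

The best approximation g ∈ W is the orthogonal projection of f onto W. Writing g = a_0 + a_1 x + a_2 x^2, the coefficients solve the normal equations G · a = b where
  G_{ij} = <φ_i, φ_j> and b_i = <f, φ_i>, with φ_0 = 1, φ_1 = x, φ_2 = x^2.
G =
  [2, 0, 2/3]
  [0, 2/3, 0]
  [2/3, 0, 2/5],
b = (-38/15, -4/3, -38/105).
Solving gives a_0 = -76/35, a_1 = -2, a_2 = 19/7, so
  g(x) = 19*x^2/7 - 2*x - 76/35.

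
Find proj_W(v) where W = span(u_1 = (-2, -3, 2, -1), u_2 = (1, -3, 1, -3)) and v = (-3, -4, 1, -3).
proj_W(v) = (-199/108, -149/36, 265/108, -215/108)

Set up U = [u_1 | ... | u_2] ∈ R^(4×2). The projector onto W = col(U) is P = U (U^T U)^(-1) U^T.
Compute U^T U =
  [18, 12]
  [12, 20],
and U^T v = (23, 19).
Solve U^T U · c = U^T v for the coefficients: c = (29/27, 11/36). The projection is proj_W(v) = U c.
Check: (v - proj_W(v)) · u_1 = 0  (should be 0).
Check: (v - proj_W(v)) · u_2 = 0  (should be 0).
Result: proj_W(v) = (-199/108, -149/36, 265/108, -215/108).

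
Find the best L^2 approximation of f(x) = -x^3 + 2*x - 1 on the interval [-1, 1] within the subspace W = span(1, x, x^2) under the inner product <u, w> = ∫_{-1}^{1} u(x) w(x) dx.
g(x) = 7*x/5 - 1

The best approximation g ∈ W is the orthogonal projection of f onto W. Writing g = a_0 + a_1 x + a_2 x^2, the coefficients solve the normal equations G · a = b where
  G_{ij} = <φ_i, φ_j> and b_i = <f, φ_i>, with φ_0 = 1, φ_1 = x, φ_2 = x^2.
G =
  [2, 0, 2/3]
  [0, 2/3, 0]
  [2/3, 0, 2/5],
b = (-2, 14/15, -2/3).
Solving gives a_0 = -1, a_1 = 7/5, a_2 = 0, so
  g(x) = 7*x/5 - 1.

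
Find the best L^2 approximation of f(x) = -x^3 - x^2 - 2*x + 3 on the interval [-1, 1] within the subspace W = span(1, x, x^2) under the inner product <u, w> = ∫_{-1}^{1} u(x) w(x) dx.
g(x) = -x^2 - 13*x/5 + 3

The best approximation g ∈ W is the orthogonal projection of f onto W. Writing g = a_0 + a_1 x + a_2 x^2, the coefficients solve the normal equations G · a = b where
  G_{ij} = <φ_i, φ_j> and b_i = <f, φ_i>, with φ_0 = 1, φ_1 = x, φ_2 = x^2.
G =
  [2, 0, 2/3]
  [0, 2/3, 0]
  [2/3, 0, 2/5],
b = (16/3, -26/15, 8/5).
Solving gives a_0 = 3, a_1 = -13/5, a_2 = -1, so
  g(x) = -x^2 - 13*x/5 + 3.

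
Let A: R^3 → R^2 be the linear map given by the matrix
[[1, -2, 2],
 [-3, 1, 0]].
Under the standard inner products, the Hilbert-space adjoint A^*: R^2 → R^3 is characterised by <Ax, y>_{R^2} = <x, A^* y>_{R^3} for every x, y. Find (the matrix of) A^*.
A^* = A^T =
[[1, -3],
 [-2, 1],
 [2, 0]]

For real matrices with standard dot products, the defining identity <Ax, y> = <x, A^* y> gives (Ax)^T y = x^T (A^*) y, i.e. x^T A^T y = x^T (A^*) y. Since this holds for all x, y, we must have A^* = A^T. Therefore
A^* =
[[1, -3],
 [-2, 1],
 [2, 0]].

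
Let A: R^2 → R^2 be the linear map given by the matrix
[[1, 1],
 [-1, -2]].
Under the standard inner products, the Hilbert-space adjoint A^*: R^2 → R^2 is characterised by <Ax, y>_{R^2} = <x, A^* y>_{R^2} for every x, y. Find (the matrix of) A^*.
A^* = A^T =
[[1, -1],
 [1, -2]]

For real matrices with standard dot products, the defining identity <Ax, y> = <x, A^* y> gives (Ax)^T y = x^T (A^*) y, i.e. x^T A^T y = x^T (A^*) y. Since this holds for all x, y, we must have A^* = A^T. Therefore
A^* =
[[1, -1],
 [1, -2]].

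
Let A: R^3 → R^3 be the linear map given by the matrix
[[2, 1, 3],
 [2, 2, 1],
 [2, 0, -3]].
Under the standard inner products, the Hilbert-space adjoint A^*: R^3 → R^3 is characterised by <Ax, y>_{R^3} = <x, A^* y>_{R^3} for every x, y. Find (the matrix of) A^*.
A^* = A^T =
[[2, 2, 2],
 [1, 2, 0],
 [3, 1, -3]]

For real matrices with standard dot products, the defining identity <Ax, y> = <x, A^* y> gives (Ax)^T y = x^T (A^*) y, i.e. x^T A^T y = x^T (A^*) y. Since this holds for all x, y, we must have A^* = A^T. Therefore
A^* =
[[2, 2, 2],
 [1, 2, 0],
 [3, 1, -3]].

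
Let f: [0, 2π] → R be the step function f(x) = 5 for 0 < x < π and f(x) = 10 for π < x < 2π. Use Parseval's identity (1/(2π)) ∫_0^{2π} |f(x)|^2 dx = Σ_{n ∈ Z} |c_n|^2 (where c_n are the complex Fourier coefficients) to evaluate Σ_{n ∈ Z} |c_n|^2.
Σ |c_n|^2 = 125/2

Parseval equates the L^2 energy of f (normalised by 1/(2π)) with the ℓ^2 sum of its Fourier coefficients: (1/(2π)) ∫_0^{2π} |f|^2 = Σ |c_n|^2.
Compute the left side: (1/(2π)) [∫_0^π 5^2 dx + ∫_π^{2π} 10^2 dx] = (1/(2π)) · (25π + 100π) = (25 + 100)/2 = 125/2.
So Σ_{n ∈ Z} |c_n|^2 = 125/2.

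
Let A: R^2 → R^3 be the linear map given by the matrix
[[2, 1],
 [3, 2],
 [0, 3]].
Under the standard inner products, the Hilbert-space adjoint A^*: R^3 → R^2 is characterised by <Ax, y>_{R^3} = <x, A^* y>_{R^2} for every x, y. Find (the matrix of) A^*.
A^* = A^T =
[[2, 3, 0],
 [1, 2, 3]]

For real matrices with standard dot products, the defining identity <Ax, y> = <x, A^* y> gives (Ax)^T y = x^T (A^*) y, i.e. x^T A^T y = x^T (A^*) y. Since this holds for all x, y, we must have A^* = A^T. Therefore
A^* =
[[2, 3, 0],
 [1, 2, 3]].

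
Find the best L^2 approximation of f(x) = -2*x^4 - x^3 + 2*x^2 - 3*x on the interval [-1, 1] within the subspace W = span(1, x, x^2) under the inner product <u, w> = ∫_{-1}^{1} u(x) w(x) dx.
g(x) = 2*x^2/7 - 18*x/5 + 6/35

The best approximation g ∈ W is the orthogonal projection of f onto W. Writing g = a_0 + a_1 x + a_2 x^2, the coefficients solve the normal equations G · a = b where
  G_{ij} = <φ_i, φ_j> and b_i = <f, φ_i>, with φ_0 = 1, φ_1 = x, φ_2 = x^2.
G =
  [2, 0, 2/3]
  [0, 2/3, 0]
  [2/3, 0, 2/5],
b = (8/15, -12/5, 8/35).
Solving gives a_0 = 6/35, a_1 = -18/5, a_2 = 2/7, so
  g(x) = 2*x^2/7 - 18*x/5 + 6/35.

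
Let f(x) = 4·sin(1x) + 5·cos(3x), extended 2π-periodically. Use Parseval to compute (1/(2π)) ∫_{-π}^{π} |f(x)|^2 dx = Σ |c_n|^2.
Σ |c_n|^2 = 41/2

Expand |f|^2 and use orthogonality of {sin(nx), cos(mx)} on [-π, π]:
  ∫_{-π}^{π} sin(nx)^2 dx = π, ∫ cos(mx)^2 dx = π, and cross terms integrate to 0.
So ∫_{-π}^{π} f(x)^2 dx = 4^2 · π + 5^2 · π = (16 + 25)π.
Divide by 2π: (16 + 25)/2 = 41/2.
By Parseval, this equals Σ |c_n|^2.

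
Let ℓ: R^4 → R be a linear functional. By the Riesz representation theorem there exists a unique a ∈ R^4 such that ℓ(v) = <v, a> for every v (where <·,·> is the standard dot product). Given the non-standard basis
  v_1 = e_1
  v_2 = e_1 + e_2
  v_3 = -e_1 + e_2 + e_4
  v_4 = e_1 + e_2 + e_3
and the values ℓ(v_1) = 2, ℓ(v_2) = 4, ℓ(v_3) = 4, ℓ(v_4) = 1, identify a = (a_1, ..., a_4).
a = (2, 2, -3, 4)

Write a = (a_1, ..., a_4) in the standard basis. For each basis vector v_i, ℓ(v_i) = <v_i, a> is a linear equation in the a_j's. Collect the n equations into a matrix system V a = ℓ, where row i of V is v_i (expressed in the standard basis). Since V is invertible (lower-triangular with 1s on the diagonal, up to permutation), solve by back-substitution:
  V =
[[1, 0, 0, 0],
 [1, 1, 0, 0],
 [-1, 1, 0, 1],
 [1, 1, 1, 0]]
  V a = (2, 4, 4, 1)
Solving gives a = (2, 2, -3, 4).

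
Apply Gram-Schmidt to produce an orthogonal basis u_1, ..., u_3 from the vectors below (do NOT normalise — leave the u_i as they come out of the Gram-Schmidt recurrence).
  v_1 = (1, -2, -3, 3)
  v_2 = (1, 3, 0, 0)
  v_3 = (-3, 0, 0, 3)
Orthogonal basis:
  u_1 = (1, -2, -3, 3)
  u_2 = (28/23, 59/23, -15/23, 15/23)
  u_3 = (-621/205, 207/205, 27/41, 96/41)

Apply the Gram-Schmidt recurrence
  u_1 = v_1
  u_i = v_i − Σ_{j<i} ((v_i · u_j) / (u_j · u_j)) · u_j.

Step by step this gives:
  u_1 = (1, -2, -3, 3)
  u_2 = (28/23, 59/23, -15/23, 15/23)
  u_3 = (-621/205, 207/205, 27/41, 96/41)

Orthogonality check:
  u_2 · u_1 = 0 (should be 0)
  u_3 · u_1 = 0 (should be 0)
  u_3 · u_2 = 0 (should be 0)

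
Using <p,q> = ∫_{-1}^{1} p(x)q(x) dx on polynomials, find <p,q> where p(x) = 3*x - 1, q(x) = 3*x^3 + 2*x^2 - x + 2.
<p,q> = -56/15

Expand the product: p(x)·q(x) = 9*x^4 + 3*x^3 - 5*x^2 + 7*x - 2.
∫_{-1}^{1} of each monomial x^k gives [2/(k+1) if k even, 0 if k odd]. Integrating term-by-term (or equivalently evaluating the antiderivative F(x) = 9*x^5/5 + 3*x^4/4 - 5*x^3/3 + 7*x^2/2 - 2*x at the endpoints):
  F(1) − F(−1) = 143/60 − (367/60) = -56/15.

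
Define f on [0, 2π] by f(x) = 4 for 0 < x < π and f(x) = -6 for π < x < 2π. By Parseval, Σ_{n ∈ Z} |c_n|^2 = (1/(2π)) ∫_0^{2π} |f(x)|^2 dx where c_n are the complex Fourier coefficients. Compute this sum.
Σ |c_n|^2 = 26

Parseval equates the L^2 energy of f (normalised by 1/(2π)) with the ℓ^2 sum of its Fourier coefficients: (1/(2π)) ∫_0^{2π} |f|^2 = Σ |c_n|^2.
Compute the left side: (1/(2π)) [∫_0^π 4^2 dx + ∫_π^{2π} (-6)^2 dx] = (1/(2π)) · (16π + 36π) = (16 + 36)/2 = 26.
So Σ_{n ∈ Z} |c_n|^2 = 26.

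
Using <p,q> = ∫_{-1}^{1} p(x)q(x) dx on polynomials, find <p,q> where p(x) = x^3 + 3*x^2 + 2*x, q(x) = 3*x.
<p,q> = 26/5

Expand the product: p(x)·q(x) = 3*x^4 + 9*x^3 + 6*x^2.
∫_{-1}^{1} of each monomial x^k gives [2/(k+1) if k even, 0 if k odd]. Integrating term-by-term (or equivalently evaluating the antiderivative F(x) = 3*x^5/5 + 9*x^4/4 + 2*x^3 at the endpoints):
  F(1) − F(−1) = 97/20 − (-7/20) = 26/5.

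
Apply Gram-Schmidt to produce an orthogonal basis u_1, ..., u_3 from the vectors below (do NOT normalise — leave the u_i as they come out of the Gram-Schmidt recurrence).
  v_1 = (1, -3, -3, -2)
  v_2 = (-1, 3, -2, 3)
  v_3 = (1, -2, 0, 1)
Orthogonal basis:
  u_1 = (1, -3, -3, -2)
  u_2 = (-13/23, 39/23, -76/23, 49/23)
  u_3 = (8/11, -13/11, 47/143, 235/143)

Apply the Gram-Schmidt recurrence
  u_1 = v_1
  u_i = v_i − Σ_{j<i} ((v_i · u_j) / (u_j · u_j)) · u_j.

Step by step this gives:
  u_1 = (1, -3, -3, -2)
  u_2 = (-13/23, 39/23, -76/23, 49/23)
  u_3 = (8/11, -13/11, 47/143, 235/143)

Orthogonality check:
  u_2 · u_1 = 0 (should be 0)
  u_3 · u_1 = 0 (should be 0)
  u_3 · u_2 = 0 (should be 0)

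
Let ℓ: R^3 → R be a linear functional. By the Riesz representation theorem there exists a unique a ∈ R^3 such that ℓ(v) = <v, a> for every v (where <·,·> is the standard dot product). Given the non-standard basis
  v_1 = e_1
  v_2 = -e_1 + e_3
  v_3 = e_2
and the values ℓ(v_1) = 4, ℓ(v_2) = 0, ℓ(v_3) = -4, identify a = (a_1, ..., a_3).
a = (4, -4, 4)

Write a = (a_1, ..., a_3) in the standard basis. For each basis vector v_i, ℓ(v_i) = <v_i, a> is a linear equation in the a_j's. Collect the n equations into a matrix system V a = ℓ, where row i of V is v_i (expressed in the standard basis). Since V is invertible (lower-triangular with 1s on the diagonal, up to permutation), solve by back-substitution:
  V =
[[1, 0, 0],
 [-1, 0, 1],
 [0, 1, 0]]
  V a = (4, 0, -4)
Solving gives a = (4, -4, 4).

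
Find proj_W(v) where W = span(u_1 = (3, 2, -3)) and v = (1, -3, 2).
proj_W(v) = (-27/22, -9/11, 27/22)

Set up U = [u_1 | ... | u_1] ∈ R^(3×1). The projector onto W = col(U) is P = U (U^T U)^(-1) U^T.
Compute U^T U =
  [22],
and U^T v = (-9).
Solve U^T U · c = U^T v for the coefficients: c = (-9/22). The projection is proj_W(v) = U c.
Check: (v - proj_W(v)) · u_1 = 0  (should be 0).
Result: proj_W(v) = (-27/22, -9/11, 27/22).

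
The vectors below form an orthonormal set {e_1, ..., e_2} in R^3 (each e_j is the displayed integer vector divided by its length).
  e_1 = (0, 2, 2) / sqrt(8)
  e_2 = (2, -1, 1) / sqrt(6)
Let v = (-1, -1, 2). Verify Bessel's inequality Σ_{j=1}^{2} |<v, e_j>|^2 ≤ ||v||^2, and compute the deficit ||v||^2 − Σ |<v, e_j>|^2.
Σ |<v, e_j>|^2 = 2/3; ||v||^2 = 6; deficit = 16/3

Write each e_j = u_j / sqrt(<u_j, u_j>) where u_j is the displayed integer vector. Then <v, e_j> = <v, u_j> / sqrt(<u_j, u_j>), so |<v, e_j>|^2 = <v, u_j>^2 / <u_j, u_j>.
Coefficients: <v, e_1> = 2/sqrt(8), <v, e_2> = 1/sqrt(6).
Square and sum: Σ |<v, e_j>|^2 = 2/3.
Compute ||v||^2 = v·v = 6.
Deficit = 6 − 2/3 = 16/3 ≥ 0, confirming Bessel's inequality. (The deficit equals ||v − Σ <v,e_j> e_j||^2, the squared distance from v to span{e_j}.)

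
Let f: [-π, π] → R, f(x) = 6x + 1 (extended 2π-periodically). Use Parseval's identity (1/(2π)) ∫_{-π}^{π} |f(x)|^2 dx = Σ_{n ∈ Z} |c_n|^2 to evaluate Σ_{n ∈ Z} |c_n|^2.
Σ |c_n|^2 = 12π^2 + 1

Expand and integrate term by term over [-π, π]:
  ∫ (6x)^2 dx = 36·(2π^3/3); ∫ 2·6·(1)·x dx = 0 (odd integrand); ∫ 1^2 dx = 1·2π.
So (1/(2π)) ∫_{-π}^{π} (6x + 1)^2 dx = 36π^2/3 + 1 = 12π^2 + 1.
Parseval ⇒ Σ |c_n|^2 = 12π^2 + 1.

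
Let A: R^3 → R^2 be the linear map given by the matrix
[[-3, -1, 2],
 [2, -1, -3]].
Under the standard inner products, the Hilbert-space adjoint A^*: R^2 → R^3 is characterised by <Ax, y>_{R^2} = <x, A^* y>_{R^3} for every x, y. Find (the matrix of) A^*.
A^* = A^T =
[[-3, 2],
 [-1, -1],
 [2, -3]]

For real matrices with standard dot products, the defining identity <Ax, y> = <x, A^* y> gives (Ax)^T y = x^T (A^*) y, i.e. x^T A^T y = x^T (A^*) y. Since this holds for all x, y, we must have A^* = A^T. Therefore
A^* =
[[-3, 2],
 [-1, -1],
 [2, -3]].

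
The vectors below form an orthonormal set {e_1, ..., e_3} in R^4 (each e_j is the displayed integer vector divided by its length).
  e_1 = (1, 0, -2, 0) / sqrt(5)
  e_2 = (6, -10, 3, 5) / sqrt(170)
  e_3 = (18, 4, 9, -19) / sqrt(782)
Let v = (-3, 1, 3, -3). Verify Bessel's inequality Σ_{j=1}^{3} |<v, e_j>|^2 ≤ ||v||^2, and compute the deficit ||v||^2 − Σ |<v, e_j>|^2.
Σ |<v, e_j>|^2 = 563/23; ||v||^2 = 28; deficit = 81/23

Write each e_j = u_j / sqrt(<u_j, u_j>) where u_j is the displayed integer vector. Then <v, e_j> = <v, u_j> / sqrt(<u_j, u_j>), so |<v, e_j>|^2 = <v, u_j>^2 / <u_j, u_j>.
Coefficients: <v, e_1> = -9/sqrt(5), <v, e_2> = -34/sqrt(170), <v, e_3> = 34/sqrt(782).
Square and sum: Σ |<v, e_j>|^2 = 563/23.
Compute ||v||^2 = v·v = 28.
Deficit = 28 − 563/23 = 81/23 ≥ 0, confirming Bessel's inequality. (The deficit equals ||v − Σ <v,e_j> e_j||^2, the squared distance from v to span{e_j}.)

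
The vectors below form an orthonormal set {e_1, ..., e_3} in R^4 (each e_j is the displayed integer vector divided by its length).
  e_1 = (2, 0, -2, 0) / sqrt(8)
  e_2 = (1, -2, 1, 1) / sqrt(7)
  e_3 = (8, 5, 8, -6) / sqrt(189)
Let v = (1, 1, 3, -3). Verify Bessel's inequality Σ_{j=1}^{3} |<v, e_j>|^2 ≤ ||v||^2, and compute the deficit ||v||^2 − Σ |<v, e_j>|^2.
Σ |<v, e_j>|^2 = 490/27; ||v||^2 = 20; deficit = 50/27

Write each e_j = u_j / sqrt(<u_j, u_j>) where u_j is the displayed integer vector. Then <v, e_j> = <v, u_j> / sqrt(<u_j, u_j>), so |<v, e_j>|^2 = <v, u_j>^2 / <u_j, u_j>.
Coefficients: <v, e_1> = -4/sqrt(8), <v, e_2> = -1/sqrt(7), <v, e_3> = 55/sqrt(189).
Square and sum: Σ |<v, e_j>|^2 = 490/27.
Compute ||v||^2 = v·v = 20.
Deficit = 20 − 490/27 = 50/27 ≥ 0, confirming Bessel's inequality. (The deficit equals ||v − Σ <v,e_j> e_j||^2, the squared distance from v to span{e_j}.)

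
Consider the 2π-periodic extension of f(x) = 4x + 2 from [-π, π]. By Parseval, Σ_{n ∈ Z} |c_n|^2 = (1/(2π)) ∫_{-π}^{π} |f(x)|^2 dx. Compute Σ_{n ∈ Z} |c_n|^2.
Σ |c_n|^2 = 16π^2/3 + 4

Expand and integrate term by term over [-π, π]:
  ∫ (4x)^2 dx = 16·(2π^3/3); ∫ 2·4·(2)·x dx = 0 (odd integrand); ∫ 2^2 dx = 4·2π.
So (1/(2π)) ∫_{-π}^{π} (4x + 2)^2 dx = 16π^2/3 + 4 = 16π^2/3 + 4.
Parseval ⇒ Σ |c_n|^2 = 16π^2/3 + 4.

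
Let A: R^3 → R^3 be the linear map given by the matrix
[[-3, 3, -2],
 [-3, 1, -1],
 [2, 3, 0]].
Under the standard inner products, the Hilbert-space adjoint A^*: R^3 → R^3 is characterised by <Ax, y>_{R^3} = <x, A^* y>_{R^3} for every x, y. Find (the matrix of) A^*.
A^* = A^T =
[[-3, -3, 2],
 [3, 1, 3],
 [-2, -1, 0]]

For real matrices with standard dot products, the defining identity <Ax, y> = <x, A^* y> gives (Ax)^T y = x^T (A^*) y, i.e. x^T A^T y = x^T (A^*) y. Since this holds for all x, y, we must have A^* = A^T. Therefore
A^* =
[[-3, -3, 2],
 [3, 1, 3],
 [-2, -1, 0]].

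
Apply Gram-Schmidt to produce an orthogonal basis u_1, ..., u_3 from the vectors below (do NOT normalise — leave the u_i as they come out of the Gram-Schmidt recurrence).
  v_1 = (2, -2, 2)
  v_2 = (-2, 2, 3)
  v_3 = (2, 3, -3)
Orthogonal basis:
  u_1 = (2, -2, 2)
  u_2 = (-5/3, 5/3, 10/3)
  u_3 = (5/2, 5/2, 0)

Apply the Gram-Schmidt recurrence
  u_1 = v_1
  u_i = v_i − Σ_{j<i} ((v_i · u_j) / (u_j · u_j)) · u_j.

Step by step this gives:
  u_1 = (2, -2, 2)
  u_2 = (-5/3, 5/3, 10/3)
  u_3 = (5/2, 5/2, 0)

Orthogonality check:
  u_2 · u_1 = 0 (should be 0)
  u_3 · u_1 = 0 (should be 0)
  u_3 · u_2 = 0 (should be 0)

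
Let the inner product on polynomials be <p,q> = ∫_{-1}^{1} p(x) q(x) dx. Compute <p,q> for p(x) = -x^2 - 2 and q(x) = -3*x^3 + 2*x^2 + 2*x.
<p,q> = -52/15

Expand the product: p(x)·q(x) = 3*x^5 - 2*x^4 + 4*x^3 - 4*x^2 - 4*x.
∫_{-1}^{1} of each monomial x^k gives [2/(k+1) if k even, 0 if k odd]. Integrating term-by-term (or equivalently evaluating the antiderivative F(x) = x^6/2 - 2*x^5/5 + x^4 - 4*x^3/3 - 2*x^2 at the endpoints):
  F(1) − F(−1) = -67/30 − (37/30) = -52/15.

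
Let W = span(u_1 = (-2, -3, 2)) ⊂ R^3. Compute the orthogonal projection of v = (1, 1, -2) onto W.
proj_W(v) = (18/17, 27/17, -18/17)

Set up U = [u_1 | ... | u_1] ∈ R^(3×1). The projector onto W = col(U) is P = U (U^T U)^(-1) U^T.
Compute U^T U =
  [17],
and U^T v = (-9).
Solve U^T U · c = U^T v for the coefficients: c = (-9/17). The projection is proj_W(v) = U c.
Check: (v - proj_W(v)) · u_1 = 0  (should be 0).
Result: proj_W(v) = (18/17, 27/17, -18/17).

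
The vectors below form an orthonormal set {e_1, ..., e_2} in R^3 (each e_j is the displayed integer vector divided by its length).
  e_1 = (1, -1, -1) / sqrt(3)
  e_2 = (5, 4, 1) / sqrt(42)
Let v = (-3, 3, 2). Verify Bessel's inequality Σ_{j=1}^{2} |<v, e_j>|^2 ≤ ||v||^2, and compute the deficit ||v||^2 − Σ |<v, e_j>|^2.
Σ |<v, e_j>|^2 = 299/14; ||v||^2 = 22; deficit = 9/14

Write each e_j = u_j / sqrt(<u_j, u_j>) where u_j is the displayed integer vector. Then <v, e_j> = <v, u_j> / sqrt(<u_j, u_j>), so |<v, e_j>|^2 = <v, u_j>^2 / <u_j, u_j>.
Coefficients: <v, e_1> = -8/sqrt(3), <v, e_2> = -1/sqrt(42).
Square and sum: Σ |<v, e_j>|^2 = 299/14.
Compute ||v||^2 = v·v = 22.
Deficit = 22 − 299/14 = 9/14 ≥ 0, confirming Bessel's inequality. (The deficit equals ||v − Σ <v,e_j> e_j||^2, the squared distance from v to span{e_j}.)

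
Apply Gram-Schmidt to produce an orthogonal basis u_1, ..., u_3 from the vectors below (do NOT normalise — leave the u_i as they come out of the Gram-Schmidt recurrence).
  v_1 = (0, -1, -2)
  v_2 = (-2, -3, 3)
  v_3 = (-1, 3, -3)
Orthogonal basis:
  u_1 = (0, -1, -2)
  u_2 = (-2, -18/5, 9/5)
  u_3 = (-243/101, 108/101, -54/101)

Apply the Gram-Schmidt recurrence
  u_1 = v_1
  u_i = v_i − Σ_{j<i} ((v_i · u_j) / (u_j · u_j)) · u_j.

Step by step this gives:
  u_1 = (0, -1, -2)
  u_2 = (-2, -18/5, 9/5)
  u_3 = (-243/101, 108/101, -54/101)

Orthogonality check:
  u_2 · u_1 = 0 (should be 0)
  u_3 · u_1 = 0 (should be 0)
  u_3 · u_2 = 0 (should be 0)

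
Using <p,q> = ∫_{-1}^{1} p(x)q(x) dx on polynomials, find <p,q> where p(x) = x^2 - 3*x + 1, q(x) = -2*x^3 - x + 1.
<p,q> = 106/15

Expand the product: p(x)·q(x) = -2*x^5 + 6*x^4 - 3*x^3 + 4*x^2 - 4*x + 1.
∫_{-1}^{1} of each monomial x^k gives [2/(k+1) if k even, 0 if k odd]. Integrating term-by-term (or equivalently evaluating the antiderivative F(x) = -x^6/3 + 6*x^5/5 - 3*x^4/4 + 4*x^3/3 - 2*x^2 + x at the endpoints):
  F(1) − F(−1) = 9/20 − (-397/60) = 106/15.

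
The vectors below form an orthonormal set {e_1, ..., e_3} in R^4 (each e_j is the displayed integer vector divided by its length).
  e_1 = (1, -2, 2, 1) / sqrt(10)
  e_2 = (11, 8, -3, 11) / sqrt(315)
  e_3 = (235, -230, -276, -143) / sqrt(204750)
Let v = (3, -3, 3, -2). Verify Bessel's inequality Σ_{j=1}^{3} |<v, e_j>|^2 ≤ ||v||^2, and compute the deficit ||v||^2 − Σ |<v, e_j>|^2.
Σ |<v, e_j>|^2 = 35734/1625; ||v||^2 = 31; deficit = 14641/1625

Write each e_j = u_j / sqrt(<u_j, u_j>) where u_j is the displayed integer vector. Then <v, e_j> = <v, u_j> / sqrt(<u_j, u_j>), so |<v, e_j>|^2 = <v, u_j>^2 / <u_j, u_j>.
Coefficients: <v, e_1> = 13/sqrt(10), <v, e_2> = -22/sqrt(315), <v, e_3> = 853/sqrt(204750).
Square and sum: Σ |<v, e_j>|^2 = 35734/1625.
Compute ||v||^2 = v·v = 31.
Deficit = 31 − 35734/1625 = 14641/1625 ≥ 0, confirming Bessel's inequality. (The deficit equals ||v − Σ <v,e_j> e_j||^2, the squared distance from v to span{e_j}.)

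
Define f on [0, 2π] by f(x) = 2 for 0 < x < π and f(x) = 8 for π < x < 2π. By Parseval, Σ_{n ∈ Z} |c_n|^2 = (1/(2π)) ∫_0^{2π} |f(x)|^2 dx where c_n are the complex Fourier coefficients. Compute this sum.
Σ |c_n|^2 = 34

Parseval equates the L^2 energy of f (normalised by 1/(2π)) with the ℓ^2 sum of its Fourier coefficients: (1/(2π)) ∫_0^{2π} |f|^2 = Σ |c_n|^2.
Compute the left side: (1/(2π)) [∫_0^π 2^2 dx + ∫_π^{2π} 8^2 dx] = (1/(2π)) · (4π + 64π) = (4 + 64)/2 = 34.
So Σ_{n ∈ Z} |c_n|^2 = 34.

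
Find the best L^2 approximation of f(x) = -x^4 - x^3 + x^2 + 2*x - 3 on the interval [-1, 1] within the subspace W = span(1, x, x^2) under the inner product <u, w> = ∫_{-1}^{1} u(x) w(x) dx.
g(x) = x^2/7 + 7*x/5 - 102/35

The best approximation g ∈ W is the orthogonal projection of f onto W. Writing g = a_0 + a_1 x + a_2 x^2, the coefficients solve the normal equations G · a = b where
  G_{ij} = <φ_i, φ_j> and b_i = <f, φ_i>, with φ_0 = 1, φ_1 = x, φ_2 = x^2.
G =
  [2, 0, 2/3]
  [0, 2/3, 0]
  [2/3, 0, 2/5],
b = (-86/15, 14/15, -66/35).
Solving gives a_0 = -102/35, a_1 = 7/5, a_2 = 1/7, so
  g(x) = x^2/7 + 7*x/5 - 102/35.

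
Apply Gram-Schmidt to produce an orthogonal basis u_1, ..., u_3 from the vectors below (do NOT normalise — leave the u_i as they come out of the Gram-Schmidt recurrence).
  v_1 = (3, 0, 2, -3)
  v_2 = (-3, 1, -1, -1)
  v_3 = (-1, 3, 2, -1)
Orthogonal basis:
  u_1 = (3, 0, 2, -3)
  u_2 = (-21/11, 1, -3/11, -23/11)
  u_3 = (-19/100, 229/100, 183/100, 103/100)

Apply the Gram-Schmidt recurrence
  u_1 = v_1
  u_i = v_i − Σ_{j<i} ((v_i · u_j) / (u_j · u_j)) · u_j.

Step by step this gives:
  u_1 = (3, 0, 2, -3)
  u_2 = (-21/11, 1, -3/11, -23/11)
  u_3 = (-19/100, 229/100, 183/100, 103/100)

Orthogonality check:
  u_2 · u_1 = 0 (should be 0)
  u_3 · u_1 = 0 (should be 0)
  u_3 · u_2 = 0 (should be 0)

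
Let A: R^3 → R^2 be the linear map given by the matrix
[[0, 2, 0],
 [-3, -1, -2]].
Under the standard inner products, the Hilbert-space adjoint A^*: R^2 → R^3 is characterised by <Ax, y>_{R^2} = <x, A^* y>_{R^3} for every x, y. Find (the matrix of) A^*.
A^* = A^T =
[[0, -3],
 [2, -1],
 [0, -2]]

For real matrices with standard dot products, the defining identity <Ax, y> = <x, A^* y> gives (Ax)^T y = x^T (A^*) y, i.e. x^T A^T y = x^T (A^*) y. Since this holds for all x, y, we must have A^* = A^T. Therefore
A^* =
[[0, -3],
 [2, -1],
 [0, -2]].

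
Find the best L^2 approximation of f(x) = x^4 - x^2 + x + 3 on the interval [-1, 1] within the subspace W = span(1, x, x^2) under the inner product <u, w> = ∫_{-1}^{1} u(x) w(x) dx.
g(x) = -x^2/7 + x + 102/35

The best approximation g ∈ W is the orthogonal projection of f onto W. Writing g = a_0 + a_1 x + a_2 x^2, the coefficients solve the normal equations G · a = b where
  G_{ij} = <φ_i, φ_j> and b_i = <f, φ_i>, with φ_0 = 1, φ_1 = x, φ_2 = x^2.
G =
  [2, 0, 2/3]
  [0, 2/3, 0]
  [2/3, 0, 2/5],
b = (86/15, 2/3, 66/35).
Solving gives a_0 = 102/35, a_1 = 1, a_2 = -1/7, so
  g(x) = -x^2/7 + x + 102/35.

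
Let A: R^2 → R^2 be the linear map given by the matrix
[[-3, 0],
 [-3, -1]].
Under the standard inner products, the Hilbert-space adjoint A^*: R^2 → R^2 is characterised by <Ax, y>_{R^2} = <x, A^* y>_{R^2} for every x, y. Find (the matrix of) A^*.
A^* = A^T =
[[-3, -3],
 [0, -1]]

For real matrices with standard dot products, the defining identity <Ax, y> = <x, A^* y> gives (Ax)^T y = x^T (A^*) y, i.e. x^T A^T y = x^T (A^*) y. Since this holds for all x, y, we must have A^* = A^T. Therefore
A^* =
[[-3, -3],
 [0, -1]].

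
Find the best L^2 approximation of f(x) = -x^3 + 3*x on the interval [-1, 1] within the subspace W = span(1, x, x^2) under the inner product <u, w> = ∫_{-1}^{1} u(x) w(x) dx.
g(x) = 12*x/5

The best approximation g ∈ W is the orthogonal projection of f onto W. Writing g = a_0 + a_1 x + a_2 x^2, the coefficients solve the normal equations G · a = b where
  G_{ij} = <φ_i, φ_j> and b_i = <f, φ_i>, with φ_0 = 1, φ_1 = x, φ_2 = x^2.
G =
  [2, 0, 2/3]
  [0, 2/3, 0]
  [2/3, 0, 2/5],
b = (0, 8/5, 0).
Solving gives a_0 = 0, a_1 = 12/5, a_2 = 0, so
  g(x) = 12*x/5.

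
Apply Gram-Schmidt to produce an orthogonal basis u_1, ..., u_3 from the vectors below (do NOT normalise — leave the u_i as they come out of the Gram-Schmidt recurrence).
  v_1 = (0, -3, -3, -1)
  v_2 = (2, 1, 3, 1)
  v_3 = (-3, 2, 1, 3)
Orthogonal basis:
  u_1 = (0, -3, -3, -1)
  u_2 = (2, -20/19, 18/19, 6/19)
  u_3 = (-28/29, -28/29, 2/29, 78/29)

Apply the Gram-Schmidt recurrence
  u_1 = v_1
  u_i = v_i − Σ_{j<i} ((v_i · u_j) / (u_j · u_j)) · u_j.

Step by step this gives:
  u_1 = (0, -3, -3, -1)
  u_2 = (2, -20/19, 18/19, 6/19)
  u_3 = (-28/29, -28/29, 2/29, 78/29)

Orthogonality check:
  u_2 · u_1 = 0 (should be 0)
  u_3 · u_1 = 0 (should be 0)
  u_3 · u_2 = 0 (should be 0)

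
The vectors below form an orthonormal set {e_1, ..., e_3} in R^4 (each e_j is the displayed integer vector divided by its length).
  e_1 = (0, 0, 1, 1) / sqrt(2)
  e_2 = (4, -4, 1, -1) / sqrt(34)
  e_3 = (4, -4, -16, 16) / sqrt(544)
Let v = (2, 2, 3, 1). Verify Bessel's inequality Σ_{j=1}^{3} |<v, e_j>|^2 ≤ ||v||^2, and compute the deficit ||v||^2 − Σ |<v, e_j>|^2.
Σ |<v, e_j>|^2 = 10; ||v||^2 = 18; deficit = 8

Write each e_j = u_j / sqrt(<u_j, u_j>) where u_j is the displayed integer vector. Then <v, e_j> = <v, u_j> / sqrt(<u_j, u_j>), so |<v, e_j>|^2 = <v, u_j>^2 / <u_j, u_j>.
Coefficients: <v, e_1> = 4/sqrt(2), <v, e_2> = 2/sqrt(34), <v, e_3> = -32/sqrt(544).
Square and sum: Σ |<v, e_j>|^2 = 10.
Compute ||v||^2 = v·v = 18.
Deficit = 18 − 10 = 8 ≥ 0, confirming Bessel's inequality. (The deficit equals ||v − Σ <v,e_j> e_j||^2, the squared distance from v to span{e_j}.)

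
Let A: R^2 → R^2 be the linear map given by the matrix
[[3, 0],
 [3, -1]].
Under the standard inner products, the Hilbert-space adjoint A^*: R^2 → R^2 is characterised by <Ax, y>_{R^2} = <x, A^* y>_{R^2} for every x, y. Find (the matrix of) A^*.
A^* = A^T =
[[3, 3],
 [0, -1]]

For real matrices with standard dot products, the defining identity <Ax, y> = <x, A^* y> gives (Ax)^T y = x^T (A^*) y, i.e. x^T A^T y = x^T (A^*) y. Since this holds for all x, y, we must have A^* = A^T. Therefore
A^* =
[[3, 3],
 [0, -1]].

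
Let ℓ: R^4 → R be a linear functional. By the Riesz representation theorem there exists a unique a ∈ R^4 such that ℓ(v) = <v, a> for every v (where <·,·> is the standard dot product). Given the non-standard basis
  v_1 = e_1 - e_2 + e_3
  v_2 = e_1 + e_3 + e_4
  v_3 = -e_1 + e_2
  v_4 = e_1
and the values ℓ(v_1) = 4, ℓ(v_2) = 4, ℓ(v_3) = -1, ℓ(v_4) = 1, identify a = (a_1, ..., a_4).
a = (1, 0, 3, 0)

Write a = (a_1, ..., a_4) in the standard basis. For each basis vector v_i, ℓ(v_i) = <v_i, a> is a linear equation in the a_j's. Collect the n equations into a matrix system V a = ℓ, where row i of V is v_i (expressed in the standard basis). Since V is invertible (lower-triangular with 1s on the diagonal, up to permutation), solve by back-substitution:
  V =
[[1, -1, 1, 0],
 [1, 0, 1, 1],
 [-1, 1, 0, 0],
 [1, 0, 0, 0]]
  V a = (4, 4, -1, 1)
Solving gives a = (1, 0, 3, 0).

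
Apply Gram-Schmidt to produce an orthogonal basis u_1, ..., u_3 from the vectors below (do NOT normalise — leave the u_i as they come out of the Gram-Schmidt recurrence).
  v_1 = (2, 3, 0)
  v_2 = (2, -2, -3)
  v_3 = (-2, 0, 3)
Orthogonal basis:
  u_1 = (2, 3, 0)
  u_2 = (30/13, -20/13, -3)
  u_3 = (108/217, -72/217, 120/217)

Apply the Gram-Schmidt recurrence
  u_1 = v_1
  u_i = v_i − Σ_{j<i} ((v_i · u_j) / (u_j · u_j)) · u_j.

Step by step this gives:
  u_1 = (2, 3, 0)
  u_2 = (30/13, -20/13, -3)
  u_3 = (108/217, -72/217, 120/217)

Orthogonality check:
  u_2 · u_1 = 0 (should be 0)
  u_3 · u_1 = 0 (should be 0)
  u_3 · u_2 = 0 (should be 0)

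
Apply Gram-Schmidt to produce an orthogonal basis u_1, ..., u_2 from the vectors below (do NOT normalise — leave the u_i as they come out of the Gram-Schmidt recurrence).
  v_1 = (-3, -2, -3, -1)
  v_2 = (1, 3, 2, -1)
Orthogonal basis:
  u_1 = (-3, -2, -3, -1)
  u_2 = (-19/23, 41/23, 4/23, -37/23)

Apply the Gram-Schmidt recurrence
  u_1 = v_1
  u_i = v_i − Σ_{j<i} ((v_i · u_j) / (u_j · u_j)) · u_j.

Step by step this gives:
  u_1 = (-3, -2, -3, -1)
  u_2 = (-19/23, 41/23, 4/23, -37/23)

Orthogonality check:
  u_2 · u_1 = 0 (should be 0)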